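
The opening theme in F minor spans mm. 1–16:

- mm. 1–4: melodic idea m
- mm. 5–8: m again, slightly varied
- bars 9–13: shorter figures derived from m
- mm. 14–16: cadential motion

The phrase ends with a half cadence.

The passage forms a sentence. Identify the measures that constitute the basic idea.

The presentation of a sentence is the basic idea (bars 1-4) plus its repetition (measures 5–8); the basic idea is therefore bars 1–4.

measures 1–4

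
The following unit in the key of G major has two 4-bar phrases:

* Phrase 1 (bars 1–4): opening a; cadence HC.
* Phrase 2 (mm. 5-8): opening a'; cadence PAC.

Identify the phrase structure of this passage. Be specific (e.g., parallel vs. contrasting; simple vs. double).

parallel period

Phrase 1 ends with a half cadence (weaker) and phrase 2 with a perfect authentic cadence (stronger): antecedent + consequent = a period.
The two phrases open with the same material (a / a'), so the period is parallel.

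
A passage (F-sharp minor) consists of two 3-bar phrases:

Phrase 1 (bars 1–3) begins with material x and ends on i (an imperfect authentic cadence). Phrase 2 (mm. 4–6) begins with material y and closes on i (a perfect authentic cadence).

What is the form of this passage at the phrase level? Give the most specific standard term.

Phrase 1 ends with an imperfect authentic cadence (weaker) and phrase 2 with a perfect authentic cadence (stronger): antecedent + consequent = a period.
The two phrases open with different material (x / y), so the period is contrasting.

contrasting period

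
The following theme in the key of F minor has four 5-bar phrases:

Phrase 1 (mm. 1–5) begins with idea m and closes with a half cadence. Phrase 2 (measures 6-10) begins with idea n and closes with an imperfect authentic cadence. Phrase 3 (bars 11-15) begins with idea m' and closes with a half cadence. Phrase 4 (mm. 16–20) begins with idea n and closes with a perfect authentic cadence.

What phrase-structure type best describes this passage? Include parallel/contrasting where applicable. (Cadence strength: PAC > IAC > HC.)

parallel double period

Four phrases in two halves: the first half (mm. 1–10) ends with an imperfect authentic cadence, the second (mm. 11–20) with a perfect authentic cadence — a large antecedent–consequent pair, i.e. a double period.
Phrase 3 begins with the same material as phrase 1, making it parallel.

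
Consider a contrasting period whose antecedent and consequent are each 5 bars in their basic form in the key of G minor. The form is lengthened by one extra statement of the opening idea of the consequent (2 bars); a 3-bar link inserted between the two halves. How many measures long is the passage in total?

Basic contrasting period: 5 + 5 = 10 bars.
10 (basic form) + 2 (extra statement) + 3 (link) = 15.

15 measures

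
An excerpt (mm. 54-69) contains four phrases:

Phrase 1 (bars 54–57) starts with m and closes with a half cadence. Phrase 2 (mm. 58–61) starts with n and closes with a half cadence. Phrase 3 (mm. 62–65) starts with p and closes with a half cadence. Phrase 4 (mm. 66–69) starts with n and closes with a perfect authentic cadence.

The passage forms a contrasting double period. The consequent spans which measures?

measures 62–69

In a double period the four phrases pair into a large antecedent (phrases 1–2, ending half cadence) and a large consequent (phrases 3–4, ending perfect authentic cadence). The consequent spans mm. 62-69.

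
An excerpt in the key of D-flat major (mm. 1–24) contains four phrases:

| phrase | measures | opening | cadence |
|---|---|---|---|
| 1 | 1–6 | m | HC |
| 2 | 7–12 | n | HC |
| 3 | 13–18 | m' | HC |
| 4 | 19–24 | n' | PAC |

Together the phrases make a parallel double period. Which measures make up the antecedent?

In a double period the first pair of phrases (ending half cadence) is the large antecedent and the second pair (ending perfect authentic cadence) is the large consequent; the antecedent is measures 1–12.

measures 1–12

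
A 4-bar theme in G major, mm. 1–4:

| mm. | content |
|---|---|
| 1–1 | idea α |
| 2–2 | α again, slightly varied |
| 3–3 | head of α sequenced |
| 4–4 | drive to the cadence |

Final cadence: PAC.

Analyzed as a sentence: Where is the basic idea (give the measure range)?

The presentation of a sentence is the basic idea (m. 1) plus its repetition (m. 2); the basic idea is therefore m. 1.

measures 1–1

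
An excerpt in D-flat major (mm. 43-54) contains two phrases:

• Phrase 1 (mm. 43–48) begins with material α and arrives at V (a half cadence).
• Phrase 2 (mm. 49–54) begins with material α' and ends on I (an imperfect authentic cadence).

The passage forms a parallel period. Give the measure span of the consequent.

measures 49–54

The phrase ending with the weaker cadence (half cadence) is the antecedent; the one ending more conclusively (imperfect authentic cadence) is the consequent. The consequent is measures 49–54.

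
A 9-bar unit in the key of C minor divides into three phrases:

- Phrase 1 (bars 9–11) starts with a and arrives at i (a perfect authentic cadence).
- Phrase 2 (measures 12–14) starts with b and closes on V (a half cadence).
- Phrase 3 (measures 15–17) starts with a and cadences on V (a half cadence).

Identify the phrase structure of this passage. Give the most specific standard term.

The final phrase closes with a half cadence, which is not stronger than the preceding half cadence; the 3 phrases lack an overall antecedent–consequent design and so form a phrase group.

phrase group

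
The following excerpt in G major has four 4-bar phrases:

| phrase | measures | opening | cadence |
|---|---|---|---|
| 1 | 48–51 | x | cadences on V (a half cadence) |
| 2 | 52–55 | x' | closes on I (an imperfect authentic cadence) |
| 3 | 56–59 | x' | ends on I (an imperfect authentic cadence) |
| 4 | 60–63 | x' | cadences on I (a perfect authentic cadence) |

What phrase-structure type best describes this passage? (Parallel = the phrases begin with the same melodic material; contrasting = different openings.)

parallel double period

Four phrases in two halves: the first half (mm. 48-55) ends with an imperfect authentic cadence, the second (mm. 56-63) with a perfect authentic cadence — a large antecedent–consequent pair, i.e. a double period.
Phrase 3 begins with the same material as phrase 1, making it parallel.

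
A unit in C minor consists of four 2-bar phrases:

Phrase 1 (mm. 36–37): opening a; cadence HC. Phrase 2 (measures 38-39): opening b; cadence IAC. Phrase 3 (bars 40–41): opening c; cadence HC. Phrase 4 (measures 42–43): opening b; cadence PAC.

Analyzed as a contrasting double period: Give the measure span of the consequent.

In a double period the four phrases pair into a large antecedent (phrases 1–2, ending imperfect authentic cadence) and a large consequent (phrases 3–4, ending perfect authentic cadence). The consequent spans measures 40–43.

measures 40–43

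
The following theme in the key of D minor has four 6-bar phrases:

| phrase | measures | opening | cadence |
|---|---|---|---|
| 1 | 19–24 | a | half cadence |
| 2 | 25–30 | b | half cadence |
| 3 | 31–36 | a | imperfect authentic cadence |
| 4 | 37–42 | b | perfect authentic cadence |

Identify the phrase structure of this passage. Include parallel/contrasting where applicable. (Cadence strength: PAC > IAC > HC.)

Four phrases in two halves: the first half (measures 19–30) ends with a half cadence, the second (mm. 31-42) with a perfect authentic cadence — a large antecedent–consequent pair, i.e. a double period.
Phrase 3 begins with the same material as phrase 1, making it parallel.

parallel double period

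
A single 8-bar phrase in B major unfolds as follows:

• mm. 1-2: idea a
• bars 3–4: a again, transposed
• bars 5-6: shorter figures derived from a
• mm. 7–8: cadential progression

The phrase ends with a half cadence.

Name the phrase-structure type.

sentence

Basic idea (mm. 1–2) + its repetition (measures 3–4) form the presentation; fragmentation and cadence (mm. 5–8) form the continuation — the 8-bar whole is a sentence.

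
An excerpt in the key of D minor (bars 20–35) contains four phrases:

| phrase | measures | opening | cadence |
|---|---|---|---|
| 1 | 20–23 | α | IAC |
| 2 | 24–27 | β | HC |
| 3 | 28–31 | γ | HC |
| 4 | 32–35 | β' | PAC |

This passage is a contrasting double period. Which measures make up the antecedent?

measures 20–27

In a double period the four phrases pair into a large antecedent (phrases 1–2, ending half cadence) and a large consequent (phrases 3–4, ending perfect authentic cadence). The antecedent spans mm. 20-27.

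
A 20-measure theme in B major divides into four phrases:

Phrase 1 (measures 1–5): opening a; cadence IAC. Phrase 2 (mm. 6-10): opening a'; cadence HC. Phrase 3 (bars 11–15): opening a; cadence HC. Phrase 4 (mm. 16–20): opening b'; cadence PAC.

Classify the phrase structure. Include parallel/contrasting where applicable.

parallel double period

Four phrases in two halves: the first half (measures 1–10) ends with a half cadence, the second (measures 11-20) with a perfect authentic cadence — a large antecedent–consequent pair, i.e. a double period.
Phrase 3 begins with the same material as phrase 1, making it parallel.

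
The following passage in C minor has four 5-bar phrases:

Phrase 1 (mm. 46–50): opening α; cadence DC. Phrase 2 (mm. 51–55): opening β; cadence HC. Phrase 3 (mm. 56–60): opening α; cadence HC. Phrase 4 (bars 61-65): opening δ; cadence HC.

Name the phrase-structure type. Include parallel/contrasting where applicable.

Phrase 4 ends with a half cadence, no stronger than phrase 2's half cadence, so the four phrases do not form a double period; nor do phrases 3–4 duplicate 1–2, so it is not a repeated period. With no phrase reaching a conclusive cadence, the passage is a phrase group.

phrase group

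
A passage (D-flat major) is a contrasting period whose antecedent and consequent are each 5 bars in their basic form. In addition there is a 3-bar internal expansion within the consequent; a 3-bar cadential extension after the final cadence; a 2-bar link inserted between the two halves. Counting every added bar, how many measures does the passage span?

Basic contrasting period: 5 + 5 = 10 bars.
10 (basic form) + 3 (internal expansion) + 3 (cadential extension) + 2 (link) = 18.

18 measures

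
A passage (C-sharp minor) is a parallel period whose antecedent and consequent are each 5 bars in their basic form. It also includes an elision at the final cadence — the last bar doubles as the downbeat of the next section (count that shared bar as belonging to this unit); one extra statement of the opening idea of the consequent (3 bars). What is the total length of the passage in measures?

Basic parallel period: 5 + 5 = 10 bars.
10 (basic form) + 3 (extra statement) = 13.
The elision shares a bar with the next section but does not change this unit's count.

13 measures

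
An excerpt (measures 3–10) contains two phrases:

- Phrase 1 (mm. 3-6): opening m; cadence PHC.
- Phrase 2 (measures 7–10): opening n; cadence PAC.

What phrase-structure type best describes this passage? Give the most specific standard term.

contrasting period

Phrase 1 ends with a Phrygian half cadence (weaker) and phrase 2 with a perfect authentic cadence (stronger): antecedent + consequent = a period.
The two phrases open with different material (m / n), so the period is contrasting.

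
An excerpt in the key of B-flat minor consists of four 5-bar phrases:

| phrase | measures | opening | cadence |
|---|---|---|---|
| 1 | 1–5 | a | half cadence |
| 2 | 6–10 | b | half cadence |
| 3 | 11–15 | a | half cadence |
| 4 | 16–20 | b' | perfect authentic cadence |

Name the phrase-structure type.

parallel double period

Four phrases in two halves: the first half (mm. 1–10) ends with a half cadence, the second (mm. 11–20) with a perfect authentic cadence — a large antecedent–consequent pair, i.e. a double period.
Phrase 3 begins with the same material as phrase 1, making it parallel.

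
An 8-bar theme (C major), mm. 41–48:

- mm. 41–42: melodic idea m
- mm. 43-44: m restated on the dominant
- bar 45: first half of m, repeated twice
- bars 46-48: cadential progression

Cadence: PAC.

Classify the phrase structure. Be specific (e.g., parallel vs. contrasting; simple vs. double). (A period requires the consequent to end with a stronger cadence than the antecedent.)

Basic idea (mm. 41-42) + its repetition (bars 43–44) form the presentation; fragmentation and cadence (bars 45–48) form the continuation — the 8-bar whole is a sentence.

sentence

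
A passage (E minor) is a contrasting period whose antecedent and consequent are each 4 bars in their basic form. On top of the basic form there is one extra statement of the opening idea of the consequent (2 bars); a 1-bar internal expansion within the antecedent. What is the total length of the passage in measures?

Basic contrasting period: 4 + 4 = 8 bars.
8 (basic form) + 2 (extra statement) + 1 (internal expansion) = 11.

11 measures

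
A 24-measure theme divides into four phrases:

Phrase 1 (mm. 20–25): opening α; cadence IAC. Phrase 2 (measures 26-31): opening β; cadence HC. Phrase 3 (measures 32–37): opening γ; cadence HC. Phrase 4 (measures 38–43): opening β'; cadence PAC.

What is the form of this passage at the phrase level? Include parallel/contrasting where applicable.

contrasting double period

Four phrases in two halves: the first half (measures 20–31) ends with a half cadence, the second (measures 32–43) with a perfect authentic cadence — a large antecedent–consequent pair, i.e. a double period.
Phrase 3 begins with different material from phrase 1, making it contrasting.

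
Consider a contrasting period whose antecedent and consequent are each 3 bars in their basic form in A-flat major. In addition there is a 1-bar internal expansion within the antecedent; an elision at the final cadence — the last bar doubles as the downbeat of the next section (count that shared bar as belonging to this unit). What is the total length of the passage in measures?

7 measures

Basic contrasting period: 3 + 3 = 6 bars.
6 (basic form) + 1 (internal expansion) = 7.
The elision shares a bar with the next section but does not change this unit's count.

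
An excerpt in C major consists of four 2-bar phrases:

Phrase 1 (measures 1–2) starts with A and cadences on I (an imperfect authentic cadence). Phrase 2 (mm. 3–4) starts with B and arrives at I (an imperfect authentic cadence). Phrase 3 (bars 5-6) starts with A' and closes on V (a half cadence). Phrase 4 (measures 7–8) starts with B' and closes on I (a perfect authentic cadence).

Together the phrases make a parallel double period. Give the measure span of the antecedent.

In a double period the first pair of phrases (ending imperfect authentic cadence) is the large antecedent and the second pair (ending perfect authentic cadence) is the large consequent; the antecedent is measures 1–4.

measures 1–4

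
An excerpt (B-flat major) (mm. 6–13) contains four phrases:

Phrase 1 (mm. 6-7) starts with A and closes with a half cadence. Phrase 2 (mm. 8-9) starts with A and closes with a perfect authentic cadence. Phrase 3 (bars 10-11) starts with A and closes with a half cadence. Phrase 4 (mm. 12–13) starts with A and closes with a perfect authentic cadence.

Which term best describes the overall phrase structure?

The cadence pattern HC–PAC–HC–PAC is weak–strong twice, and phrases 3–4 restate phrases 1–2: a period heard twice, not a double period (which would end weakly at phrase 2).

repeated period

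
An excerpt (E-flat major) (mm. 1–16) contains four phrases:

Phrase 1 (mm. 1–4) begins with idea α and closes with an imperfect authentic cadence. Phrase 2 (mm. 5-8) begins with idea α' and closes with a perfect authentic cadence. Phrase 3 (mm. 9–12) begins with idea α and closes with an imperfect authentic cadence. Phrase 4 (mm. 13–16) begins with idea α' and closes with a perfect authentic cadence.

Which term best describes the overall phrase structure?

repeated period

The cadence pattern IAC–PAC–IAC–PAC is weak–strong twice, and phrases 3–4 restate phrases 1–2: a period heard twice, not a double period (which would end weakly at phrase 2).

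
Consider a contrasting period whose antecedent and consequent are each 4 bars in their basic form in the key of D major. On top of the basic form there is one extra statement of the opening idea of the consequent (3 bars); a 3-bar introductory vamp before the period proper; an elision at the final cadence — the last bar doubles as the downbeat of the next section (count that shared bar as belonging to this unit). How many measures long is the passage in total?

14 measures

Basic contrasting period: 4 + 4 = 8 bars.
8 (basic form) + 3 (extra statement) + 3 (introduction) = 14.
The elision shares a bar with the next section but does not change this unit's count.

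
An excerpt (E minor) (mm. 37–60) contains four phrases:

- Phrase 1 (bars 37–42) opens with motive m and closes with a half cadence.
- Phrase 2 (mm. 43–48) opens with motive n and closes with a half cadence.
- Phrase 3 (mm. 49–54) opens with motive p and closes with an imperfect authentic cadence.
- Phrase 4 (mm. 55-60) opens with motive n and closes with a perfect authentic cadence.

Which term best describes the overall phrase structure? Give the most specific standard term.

contrasting double period

Four phrases in two halves: the first half (bars 37-48) ends with a half cadence, the second (bars 49-60) with a perfect authentic cadence — a large antecedent–consequent pair, i.e. a double period.
Phrase 3 begins with different material from phrase 1, making it contrasting.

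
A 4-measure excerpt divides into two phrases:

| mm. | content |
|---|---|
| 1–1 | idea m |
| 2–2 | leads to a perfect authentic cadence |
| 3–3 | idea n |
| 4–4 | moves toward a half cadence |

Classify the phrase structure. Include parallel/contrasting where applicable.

The second phrase closes with a half cadence, which is not stronger than the first phrase's perfect authentic cadence; without a weak→strong cadential pair there is no antecedent–consequent relationship, so this is a phrase group rather than a period.

phrase group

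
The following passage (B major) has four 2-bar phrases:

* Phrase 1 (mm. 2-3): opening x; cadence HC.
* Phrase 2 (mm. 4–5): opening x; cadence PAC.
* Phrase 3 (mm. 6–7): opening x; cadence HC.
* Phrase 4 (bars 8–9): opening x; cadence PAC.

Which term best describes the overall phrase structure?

The cadence pattern HC–PAC–HC–PAC is weak–strong twice, and phrases 3–4 restate phrases 1–2: a period heard twice, not a double period (which would end weakly at phrase 2).

repeated period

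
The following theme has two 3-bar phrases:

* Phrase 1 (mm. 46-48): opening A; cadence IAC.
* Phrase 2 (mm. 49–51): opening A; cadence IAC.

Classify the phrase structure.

Both phrases have the same opening (A) and the same cadence (imperfect authentic cadence): the second is a restatement, not a consequent, so this is a repeated phrase rather than a period.

repeated phrase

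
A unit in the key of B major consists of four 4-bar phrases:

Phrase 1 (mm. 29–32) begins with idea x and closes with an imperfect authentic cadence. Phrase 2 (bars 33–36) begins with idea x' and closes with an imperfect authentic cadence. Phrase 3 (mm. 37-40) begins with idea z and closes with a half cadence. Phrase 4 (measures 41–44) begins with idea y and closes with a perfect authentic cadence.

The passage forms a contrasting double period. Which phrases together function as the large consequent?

phrases 3 and 4

In a double period the first pair of phrases (ending imperfect authentic cadence) is the large antecedent and the second pair (ending perfect authentic cadence) is the large consequent; the consequent is phrases 3 and 4.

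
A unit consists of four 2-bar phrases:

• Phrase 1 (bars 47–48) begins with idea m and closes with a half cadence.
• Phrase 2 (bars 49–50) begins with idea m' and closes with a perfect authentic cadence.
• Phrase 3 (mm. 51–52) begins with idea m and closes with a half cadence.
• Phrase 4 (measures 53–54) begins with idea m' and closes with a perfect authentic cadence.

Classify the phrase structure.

repeated period

The cadence pattern HC–PAC–HC–PAC is weak–strong twice, and phrases 3–4 restate phrases 1–2: a period heard twice, not a double period (which would end weakly at phrase 2).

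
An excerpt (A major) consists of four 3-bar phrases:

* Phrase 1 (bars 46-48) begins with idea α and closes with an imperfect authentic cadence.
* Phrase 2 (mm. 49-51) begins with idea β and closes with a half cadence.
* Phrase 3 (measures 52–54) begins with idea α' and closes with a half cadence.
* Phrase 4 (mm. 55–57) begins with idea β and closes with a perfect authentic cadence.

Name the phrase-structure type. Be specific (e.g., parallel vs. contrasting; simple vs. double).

Four phrases in two halves: the first half (measures 46–51) ends with a half cadence, the second (measures 52–57) with a perfect authentic cadence — a large antecedent–consequent pair, i.e. a double period.
Phrase 3 begins with the same material as phrase 1, making it parallel.

parallel double period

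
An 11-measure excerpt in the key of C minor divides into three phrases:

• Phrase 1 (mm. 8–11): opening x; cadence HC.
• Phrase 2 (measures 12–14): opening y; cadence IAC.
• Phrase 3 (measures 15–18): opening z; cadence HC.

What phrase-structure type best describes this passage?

The final phrase closes with a half cadence, which is not stronger than the preceding imperfect authentic cadence; the 3 phrases lack an overall antecedent–consequent design and so form a phrase group.

phrase group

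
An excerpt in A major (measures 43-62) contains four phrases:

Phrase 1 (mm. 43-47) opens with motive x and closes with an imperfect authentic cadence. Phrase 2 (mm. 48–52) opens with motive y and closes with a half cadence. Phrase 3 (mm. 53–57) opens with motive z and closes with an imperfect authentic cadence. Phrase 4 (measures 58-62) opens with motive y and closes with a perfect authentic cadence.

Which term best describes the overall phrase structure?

contrasting double period

Four phrases in two halves: the first half (mm. 43–52) ends with a half cadence, the second (measures 53–62) with a perfect authentic cadence — a large antecedent–consequent pair, i.e. a double period.
Phrase 3 begins with different material from phrase 1, making it contrasting.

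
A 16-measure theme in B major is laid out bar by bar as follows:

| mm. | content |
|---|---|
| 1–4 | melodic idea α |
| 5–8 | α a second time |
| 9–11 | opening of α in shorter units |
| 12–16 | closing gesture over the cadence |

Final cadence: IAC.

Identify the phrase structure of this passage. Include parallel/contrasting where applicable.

Basic idea (mm. 1–4) + its repetition (mm. 5–8) form the presentation; fragmentation and cadence (bars 9-16) form the continuation — the 16-bar whole is a sentence.

sentence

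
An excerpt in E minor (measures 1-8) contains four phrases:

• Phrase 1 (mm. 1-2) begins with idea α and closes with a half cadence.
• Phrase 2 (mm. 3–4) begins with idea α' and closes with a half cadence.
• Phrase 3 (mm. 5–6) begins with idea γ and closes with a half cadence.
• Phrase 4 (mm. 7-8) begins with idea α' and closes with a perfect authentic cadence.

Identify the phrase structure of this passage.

contrasting double period

Four phrases in two halves: the first half (bars 1–4) ends with a half cadence, the second (bars 5–8) with a perfect authentic cadence — a large antecedent–consequent pair, i.e. a double period.
Phrase 3 begins with different material from phrase 1, making it contrasting.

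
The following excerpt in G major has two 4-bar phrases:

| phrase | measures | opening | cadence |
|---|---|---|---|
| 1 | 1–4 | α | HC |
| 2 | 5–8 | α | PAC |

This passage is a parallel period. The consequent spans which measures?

The antecedent is the phrase ending with the weaker cadence (half cadence, phrase 1) and the consequent the one ending more conclusively (perfect authentic cadence, phrase 2); the consequent is mm. 5-8.

measures 5–8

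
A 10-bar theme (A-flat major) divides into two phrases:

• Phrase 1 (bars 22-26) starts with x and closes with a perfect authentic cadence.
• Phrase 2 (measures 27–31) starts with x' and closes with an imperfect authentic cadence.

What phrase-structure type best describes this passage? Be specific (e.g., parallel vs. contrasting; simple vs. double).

phrase group

The second phrase closes with an imperfect authentic cadence, which is not stronger than the first phrase's perfect authentic cadence; without a weak→strong cadential pair there is no antecedent–consequent relationship, so this is a phrase group rather than a period.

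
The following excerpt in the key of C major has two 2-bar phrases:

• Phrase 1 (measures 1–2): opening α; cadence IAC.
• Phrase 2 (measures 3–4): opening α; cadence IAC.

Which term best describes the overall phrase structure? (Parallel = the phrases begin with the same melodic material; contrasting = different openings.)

Both phrases have the same opening (α) and the same cadence (imperfect authentic cadence): the second is a restatement, not a consequent, so this is a repeated phrase rather than a period.

repeated phrase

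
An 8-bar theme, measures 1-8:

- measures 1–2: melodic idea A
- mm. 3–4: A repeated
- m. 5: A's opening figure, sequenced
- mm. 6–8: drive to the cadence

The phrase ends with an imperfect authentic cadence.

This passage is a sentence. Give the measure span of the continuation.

measures 5–8

After the presentation (bars 1-4), the continuation covers the fragmentation through the cadence: mm. 5–8.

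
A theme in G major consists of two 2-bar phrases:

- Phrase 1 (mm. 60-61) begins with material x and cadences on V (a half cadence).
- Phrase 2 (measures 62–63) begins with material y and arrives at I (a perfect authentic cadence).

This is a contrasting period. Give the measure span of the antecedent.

The phrase ending with the weaker cadence (half cadence) is the antecedent; the one ending more conclusively (perfect authentic cadence) is the consequent. The antecedent is measures 60–61.

measures 60–61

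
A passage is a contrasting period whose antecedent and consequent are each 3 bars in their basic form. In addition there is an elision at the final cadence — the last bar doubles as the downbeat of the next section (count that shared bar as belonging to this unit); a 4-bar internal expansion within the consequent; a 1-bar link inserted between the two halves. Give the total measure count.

Basic contrasting period: 3 + 3 = 6 bars.
6 (basic form) + 4 (internal expansion) + 1 (link) = 11.
The elision shares a bar with the next section but does not change this unit's count.

11 measures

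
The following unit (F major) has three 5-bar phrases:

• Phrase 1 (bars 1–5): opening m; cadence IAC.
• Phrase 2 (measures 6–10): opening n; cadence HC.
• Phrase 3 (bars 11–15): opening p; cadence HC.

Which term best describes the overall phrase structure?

The final phrase closes with a half cadence, which is not stronger than the preceding half cadence; the 3 phrases lack an overall antecedent–consequent design and so form a phrase group.

phrase group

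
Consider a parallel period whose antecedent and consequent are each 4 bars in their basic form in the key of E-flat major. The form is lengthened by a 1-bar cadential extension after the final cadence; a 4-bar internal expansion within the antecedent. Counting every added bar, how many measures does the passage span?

13 measures

Basic parallel period: 4 + 4 = 8 bars.
8 (basic form) + 1 (cadential extension) + 4 (internal expansion) = 13.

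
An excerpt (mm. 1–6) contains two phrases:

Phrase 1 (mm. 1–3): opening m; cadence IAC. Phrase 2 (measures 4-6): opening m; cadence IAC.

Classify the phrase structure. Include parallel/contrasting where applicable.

repeated phrase

Both phrases have the same opening (m) and the same cadence (imperfect authentic cadence): the second is a restatement, not a consequent, so this is a repeated phrase rather than a period.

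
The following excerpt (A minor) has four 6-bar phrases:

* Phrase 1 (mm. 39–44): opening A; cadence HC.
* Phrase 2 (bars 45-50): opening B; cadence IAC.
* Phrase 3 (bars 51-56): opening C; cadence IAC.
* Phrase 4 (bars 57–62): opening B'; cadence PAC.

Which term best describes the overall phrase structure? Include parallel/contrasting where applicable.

Four phrases in two halves: the first half (mm. 39–50) ends with an imperfect authentic cadence, the second (measures 51–62) with a perfect authentic cadence — a large antecedent–consequent pair, i.e. a double period.
Phrase 3 begins with different material from phrase 1, making it contrasting.

contrasting double period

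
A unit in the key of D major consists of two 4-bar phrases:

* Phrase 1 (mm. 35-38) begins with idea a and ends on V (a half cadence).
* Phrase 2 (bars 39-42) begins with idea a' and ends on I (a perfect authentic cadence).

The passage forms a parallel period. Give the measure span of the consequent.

measures 39–42

The phrase ending with the weaker cadence (half cadence) is the antecedent; the one ending more conclusively (perfect authentic cadence) is the consequent. The consequent is measures 39–42.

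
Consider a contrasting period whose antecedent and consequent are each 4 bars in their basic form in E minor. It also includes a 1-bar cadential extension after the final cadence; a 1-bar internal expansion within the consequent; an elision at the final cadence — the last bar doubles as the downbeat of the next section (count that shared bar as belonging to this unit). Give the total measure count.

Basic contrasting period: 4 + 4 = 8 bars.
8 (basic form) + 1 (cadential extension) + 1 (internal expansion) = 10.
The elision shares a bar with the next section but does not change this unit's count.

10 measures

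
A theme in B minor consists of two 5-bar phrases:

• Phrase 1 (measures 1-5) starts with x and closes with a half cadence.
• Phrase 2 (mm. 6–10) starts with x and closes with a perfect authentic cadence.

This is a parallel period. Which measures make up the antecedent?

The phrase ending with the weaker cadence (half cadence) is the antecedent; the one ending more conclusively (perfect authentic cadence) is the consequent. The antecedent is measures 1–5.

measures 1–5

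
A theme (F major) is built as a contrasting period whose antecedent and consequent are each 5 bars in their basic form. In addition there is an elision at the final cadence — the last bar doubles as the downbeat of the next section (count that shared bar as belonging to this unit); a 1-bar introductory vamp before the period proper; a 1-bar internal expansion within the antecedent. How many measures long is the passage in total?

Basic contrasting period: 5 + 5 = 10 bars.
10 (basic form) + 1 (introduction) + 1 (internal expansion) = 12.
The elision shares a bar with the next section but does not change this unit's count.

12 measures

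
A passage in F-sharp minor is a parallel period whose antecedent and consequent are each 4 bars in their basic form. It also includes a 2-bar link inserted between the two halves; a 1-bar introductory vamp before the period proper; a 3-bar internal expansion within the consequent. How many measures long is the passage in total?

14 measures

Basic parallel period: 4 + 4 = 8 bars.
8 (basic form) + 2 (link) + 1 (introduction) + 3 (internal expansion) = 14.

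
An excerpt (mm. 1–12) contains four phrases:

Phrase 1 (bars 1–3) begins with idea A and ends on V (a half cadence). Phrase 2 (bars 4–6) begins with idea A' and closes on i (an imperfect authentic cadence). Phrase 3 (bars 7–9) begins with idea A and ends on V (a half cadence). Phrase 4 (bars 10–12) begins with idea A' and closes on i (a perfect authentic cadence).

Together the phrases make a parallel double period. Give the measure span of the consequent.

measures 7–12

In a double period the first pair of phrases (ending imperfect authentic cadence) is the large antecedent and the second pair (ending perfect authentic cadence) is the large consequent; the consequent is measures 7–12.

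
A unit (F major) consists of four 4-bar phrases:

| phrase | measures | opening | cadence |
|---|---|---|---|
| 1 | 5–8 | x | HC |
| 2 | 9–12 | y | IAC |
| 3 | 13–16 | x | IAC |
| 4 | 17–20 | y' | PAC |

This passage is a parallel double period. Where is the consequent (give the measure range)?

In a double period the four phrases pair into a large antecedent (phrases 1–2, ending imperfect authentic cadence) and a large consequent (phrases 3–4, ending perfect authentic cadence). The consequent spans mm. 13–20.

measures 13–20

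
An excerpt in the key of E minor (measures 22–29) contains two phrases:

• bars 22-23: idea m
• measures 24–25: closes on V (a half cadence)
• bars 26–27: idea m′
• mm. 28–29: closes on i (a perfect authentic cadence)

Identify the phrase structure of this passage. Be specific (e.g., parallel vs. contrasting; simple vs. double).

parallel period

Phrase 1 ends with a half cadence (weaker) and phrase 2 with a perfect authentic cadence (stronger): antecedent + consequent = a period.
The two phrases open with the same material (m / m′), so the period is parallel.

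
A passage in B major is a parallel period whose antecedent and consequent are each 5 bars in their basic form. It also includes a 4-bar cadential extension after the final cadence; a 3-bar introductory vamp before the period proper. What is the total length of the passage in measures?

Basic parallel period: 5 + 5 = 10 bars.
10 (basic form) + 4 (cadential extension) + 3 (introduction) = 17.

17 measures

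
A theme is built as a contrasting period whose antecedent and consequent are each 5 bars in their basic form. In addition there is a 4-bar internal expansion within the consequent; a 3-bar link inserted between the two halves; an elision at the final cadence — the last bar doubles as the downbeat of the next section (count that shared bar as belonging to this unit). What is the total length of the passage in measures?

17 measures

Basic contrasting period: 5 + 5 = 10 bars.
10 (basic form) + 4 (internal expansion) + 3 (link) = 17.
The elision shares a bar with the next section but does not change this unit's count.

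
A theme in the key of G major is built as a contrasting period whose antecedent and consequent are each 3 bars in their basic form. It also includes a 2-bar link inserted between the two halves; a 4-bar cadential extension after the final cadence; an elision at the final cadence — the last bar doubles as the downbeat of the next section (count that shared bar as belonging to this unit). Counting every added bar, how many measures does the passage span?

12 measures

Basic contrasting period: 3 + 3 = 6 bars.
6 (basic form) + 2 (link) + 4 (cadential extension) = 12.
The elision shares a bar with the next section but does not change this unit's count.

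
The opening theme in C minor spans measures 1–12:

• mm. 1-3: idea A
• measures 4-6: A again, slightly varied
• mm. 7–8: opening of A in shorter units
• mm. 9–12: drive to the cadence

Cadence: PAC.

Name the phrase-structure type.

sentence

Basic idea (mm. 1–3) + its repetition (mm. 4-6) form the presentation; fragmentation and cadence (bars 7–12) form the continuation — the 12-bar whole is a sentence.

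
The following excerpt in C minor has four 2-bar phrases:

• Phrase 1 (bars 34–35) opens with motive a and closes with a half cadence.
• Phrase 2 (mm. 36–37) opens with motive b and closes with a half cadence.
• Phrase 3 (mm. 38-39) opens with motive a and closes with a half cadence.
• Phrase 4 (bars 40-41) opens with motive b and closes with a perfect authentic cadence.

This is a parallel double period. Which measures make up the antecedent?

measures 34–37

In a double period the first pair of phrases (ending half cadence) is the large antecedent and the second pair (ending perfect authentic cadence) is the large consequent; the antecedent is measures 34–37.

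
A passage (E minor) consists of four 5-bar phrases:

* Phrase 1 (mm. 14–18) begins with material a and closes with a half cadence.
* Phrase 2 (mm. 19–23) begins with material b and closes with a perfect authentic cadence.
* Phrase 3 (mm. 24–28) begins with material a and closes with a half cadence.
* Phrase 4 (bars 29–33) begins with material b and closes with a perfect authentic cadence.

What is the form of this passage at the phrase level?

repeated period

The cadence pattern HC–PAC–HC–PAC is weak–strong twice, and phrases 3–4 restate phrases 1–2: a period heard twice, not a double period (which would end weakly at phrase 2).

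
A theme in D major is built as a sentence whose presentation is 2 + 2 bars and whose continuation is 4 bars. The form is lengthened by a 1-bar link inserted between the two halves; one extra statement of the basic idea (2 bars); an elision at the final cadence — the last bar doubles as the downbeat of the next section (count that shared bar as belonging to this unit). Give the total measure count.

Basic sentence: 2 + 2 + 4 = 8 bars.
8 (basic form) + 1 (link) + 2 (extra statement) = 11.
The elision shares a bar with the next section but does not change this unit's count.

11 measures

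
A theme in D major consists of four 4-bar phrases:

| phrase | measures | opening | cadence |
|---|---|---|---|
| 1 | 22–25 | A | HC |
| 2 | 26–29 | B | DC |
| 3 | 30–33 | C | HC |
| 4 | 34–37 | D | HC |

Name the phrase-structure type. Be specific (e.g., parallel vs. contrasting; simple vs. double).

phrase group

Phrase 4 ends with a half cadence, no stronger than phrase 2's deceptive cadence, so the four phrases do not form a double period; nor do phrases 3–4 duplicate 1–2, so it is not a repeated period. With no phrase reaching a conclusive cadence, the passage is a phrase group.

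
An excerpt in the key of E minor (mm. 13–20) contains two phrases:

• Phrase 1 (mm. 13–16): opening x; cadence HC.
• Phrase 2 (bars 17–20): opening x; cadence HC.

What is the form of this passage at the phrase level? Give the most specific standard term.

repeated phrase

Both phrases have the same opening (x) and the same cadence (half cadence): the second is a restatement, not a consequent, so this is a repeated phrase rather than a period.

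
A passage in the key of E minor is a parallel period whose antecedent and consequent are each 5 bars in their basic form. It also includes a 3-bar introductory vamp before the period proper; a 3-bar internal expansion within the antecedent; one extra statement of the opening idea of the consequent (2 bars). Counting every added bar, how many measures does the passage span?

Basic parallel period: 5 + 5 = 10 bars.
10 (basic form) + 3 (introduction) + 3 (internal expansion) + 2 (extra statement) = 18.

18 measures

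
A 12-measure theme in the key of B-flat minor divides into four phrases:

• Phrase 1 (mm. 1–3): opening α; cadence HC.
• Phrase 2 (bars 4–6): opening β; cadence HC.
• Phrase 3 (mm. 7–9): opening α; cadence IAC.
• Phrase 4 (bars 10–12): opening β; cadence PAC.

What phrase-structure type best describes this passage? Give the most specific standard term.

parallel double period

Four phrases in two halves: the first half (measures 1–6) ends with a half cadence, the second (bars 7–12) with a perfect authentic cadence — a large antecedent–consequent pair, i.e. a double period.
Phrase 3 begins with the same material as phrase 1, making it parallel.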